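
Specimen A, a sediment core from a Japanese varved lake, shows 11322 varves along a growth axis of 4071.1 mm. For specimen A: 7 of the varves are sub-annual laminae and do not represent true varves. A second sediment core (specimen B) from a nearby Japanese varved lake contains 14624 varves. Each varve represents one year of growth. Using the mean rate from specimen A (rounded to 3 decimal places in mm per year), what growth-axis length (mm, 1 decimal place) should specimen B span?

Specimen A: after corrections the count is 11322 − 7 = 11315 varves.
A: Mean rate = 4071.1 mm / 11315 years ≈ 0.360 mm/yr.
B's length ≈ 0.360 × 14624 = 5264.6 mm.

5264.6 mm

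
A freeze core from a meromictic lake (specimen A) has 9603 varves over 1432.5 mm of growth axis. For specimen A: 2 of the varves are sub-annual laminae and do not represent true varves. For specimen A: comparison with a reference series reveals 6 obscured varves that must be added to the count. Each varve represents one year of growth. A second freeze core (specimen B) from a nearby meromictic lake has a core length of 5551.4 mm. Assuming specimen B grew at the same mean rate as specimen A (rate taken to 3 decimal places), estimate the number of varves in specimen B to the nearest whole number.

Specimen A: true varve count = 9603 − 2 + 6 = 9607.
A: Extension rate ≈ 1432.5 / 9607 = 0.149 mm/year.
Specimen B: 5551.4 mm / 0.149 mm per year = 37257.72 years ≈ 37258 varves.

37258 varves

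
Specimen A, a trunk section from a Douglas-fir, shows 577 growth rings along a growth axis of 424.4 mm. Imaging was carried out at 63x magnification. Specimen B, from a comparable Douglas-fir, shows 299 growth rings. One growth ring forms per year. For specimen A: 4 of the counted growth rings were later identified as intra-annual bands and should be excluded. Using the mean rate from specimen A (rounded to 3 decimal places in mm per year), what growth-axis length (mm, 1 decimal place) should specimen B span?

Specimen A: true growth ring count = 577 − 4 = 573.
A: Extension rate ≈ 424.4 / 573 = 0.741 mm/year.
B's length ≈ 0.741 × 299 = 221.6 mm.

221.6 mm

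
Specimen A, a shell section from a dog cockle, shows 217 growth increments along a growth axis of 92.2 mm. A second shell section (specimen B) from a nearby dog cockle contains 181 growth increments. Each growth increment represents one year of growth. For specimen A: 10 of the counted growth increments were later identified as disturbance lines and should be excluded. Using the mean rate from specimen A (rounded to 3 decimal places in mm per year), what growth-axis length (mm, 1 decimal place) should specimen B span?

80.5 mm

Specimen A: adjusted count: 217 − 10 = 207 growth increments.
A: Extension rate ≈ 92.2 / 207 = 0.445 mm per year.
For B, 0.445 mm/year × 181 years = 80.5 mm.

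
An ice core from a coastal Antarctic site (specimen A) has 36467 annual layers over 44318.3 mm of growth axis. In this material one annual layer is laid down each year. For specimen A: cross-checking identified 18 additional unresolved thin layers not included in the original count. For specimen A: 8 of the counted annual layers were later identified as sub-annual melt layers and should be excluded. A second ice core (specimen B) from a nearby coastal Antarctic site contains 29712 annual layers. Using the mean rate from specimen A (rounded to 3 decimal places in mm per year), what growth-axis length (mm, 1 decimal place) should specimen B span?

Specimen A: true annual layer count = 36467 − 8 + 18 = 36477.
A: Extension rate ≈ 44318.3 / 36477 = 1.215 mm per year.
B's length ≈ 1.215 × 29712 = 36100.1 mm.

36100.1 mm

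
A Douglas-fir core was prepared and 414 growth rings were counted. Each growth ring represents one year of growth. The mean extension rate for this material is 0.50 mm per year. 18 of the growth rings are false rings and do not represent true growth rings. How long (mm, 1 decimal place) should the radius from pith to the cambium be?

After corrections the count is 414 − 18 = 396 growth rings.
Predicted length = 0.50 mm/year × 396 years = 198.0 mm.

198.0 mm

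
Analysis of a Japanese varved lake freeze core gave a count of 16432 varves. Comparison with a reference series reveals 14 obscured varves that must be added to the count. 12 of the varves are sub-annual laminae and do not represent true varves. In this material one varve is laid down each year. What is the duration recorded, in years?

Adjusted count: 16432 − 12 + 14 = 16434 varves.
With a one-to-one varve periodicity this is 16434 years.

16434 years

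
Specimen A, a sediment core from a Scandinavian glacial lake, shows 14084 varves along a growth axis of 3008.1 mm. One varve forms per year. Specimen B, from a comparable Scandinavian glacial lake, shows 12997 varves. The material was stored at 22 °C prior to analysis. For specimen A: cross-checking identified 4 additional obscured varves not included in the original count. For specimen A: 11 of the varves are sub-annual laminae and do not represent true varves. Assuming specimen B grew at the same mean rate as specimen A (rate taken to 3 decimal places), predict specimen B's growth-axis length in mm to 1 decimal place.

2781.4 mm

Specimen A: correcting the raw count gives 14084 − 11 + 4 = 14077 true varves.
A: 3008.1 mm over 14077 years gives 3008.1 / 14077 ≈ 0.214 mm per year.
Length of B = 0.214 × 12997 = 2781.4 mm.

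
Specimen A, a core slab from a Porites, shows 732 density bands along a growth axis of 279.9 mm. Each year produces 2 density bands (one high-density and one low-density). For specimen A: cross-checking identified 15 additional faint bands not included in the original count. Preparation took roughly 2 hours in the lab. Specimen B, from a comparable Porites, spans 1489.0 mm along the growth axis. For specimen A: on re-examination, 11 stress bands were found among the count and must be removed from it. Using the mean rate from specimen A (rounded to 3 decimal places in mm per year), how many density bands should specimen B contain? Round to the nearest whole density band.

3913 density bands

Specimen A: after corrections the count is 732 − 11 + 15 = 736 density bands.
Specimen A: 736 density bands at 2 per year is 736 / 2 = 368 years.
A: Mean rate = 279.9 mm / 368 years ≈ 0.761 mm/yr.
Specimen B: 1489.0 mm / 0.761 mm per year = 1956.64 years; at 2 density bands per year that is 1956.64 × 2 ≈ 3913 density bands.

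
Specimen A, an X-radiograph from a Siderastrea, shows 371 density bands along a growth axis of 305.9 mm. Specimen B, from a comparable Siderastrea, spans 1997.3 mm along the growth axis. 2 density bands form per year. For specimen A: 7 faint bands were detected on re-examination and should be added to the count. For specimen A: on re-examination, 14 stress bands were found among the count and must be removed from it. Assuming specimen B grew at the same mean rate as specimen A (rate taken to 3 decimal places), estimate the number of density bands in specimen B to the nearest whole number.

2376 density bands

Specimen A: correcting the raw count gives 371 − 14 + 7 = 364 true density bands.
Specimen A: dividing by 2 density bands per year: 364 / 2 = 182 years.
A: Mean rate = 305.9 mm / 182 years ≈ 1.681 mm/yr.
For B, 1997.3 / 1.681 = 1188.16 years; at 2 density bands per year that is 1188.16 × 2 ≈ 2376 density bands.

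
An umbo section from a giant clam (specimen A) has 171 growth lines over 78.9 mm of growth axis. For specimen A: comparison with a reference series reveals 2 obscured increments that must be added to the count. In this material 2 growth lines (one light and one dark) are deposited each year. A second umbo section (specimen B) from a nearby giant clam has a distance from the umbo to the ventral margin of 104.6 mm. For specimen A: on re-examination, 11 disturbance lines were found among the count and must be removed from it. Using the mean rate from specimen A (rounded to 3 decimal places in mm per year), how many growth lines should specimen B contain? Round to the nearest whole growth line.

Specimen A: adjusted count: 171 − 11 + 2 = 162 growth lines.
Specimen A: 162 growth lines at 2 per year is 162 / 2 = 81 years.
A: 78.9 mm over 81 years gives 78.9 / 81 ≈ 0.974 mm/year.
B spans 104.6 / 0.974 = 107.39 years; at 2 growth lines per year that is 107.39 × 2 ≈ 215 growth lines.

215 growth lines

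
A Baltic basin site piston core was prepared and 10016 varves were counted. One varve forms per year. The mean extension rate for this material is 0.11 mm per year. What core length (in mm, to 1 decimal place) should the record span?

The record spans 10016 years at 0.11 mm per year.
Length ≈ 0.11 × 10016 = 1101.8 mm.

1101.8 mm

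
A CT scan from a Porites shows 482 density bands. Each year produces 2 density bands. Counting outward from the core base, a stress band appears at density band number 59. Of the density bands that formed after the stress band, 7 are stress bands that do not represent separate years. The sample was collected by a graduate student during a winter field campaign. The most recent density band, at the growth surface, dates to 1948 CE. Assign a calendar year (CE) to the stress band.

Between density band 59 and the growth surface there are 482 − 59 = 423 density bands.
Excluding 7 false density bands: 423 − 7 = 416.
Dividing by 2 density bands per year: 416 / 2 = 208 years.
The density band at the growth surface is 1948 CE, so the stress band dates to 1948 − 208 = 1740 CE.

1740 CE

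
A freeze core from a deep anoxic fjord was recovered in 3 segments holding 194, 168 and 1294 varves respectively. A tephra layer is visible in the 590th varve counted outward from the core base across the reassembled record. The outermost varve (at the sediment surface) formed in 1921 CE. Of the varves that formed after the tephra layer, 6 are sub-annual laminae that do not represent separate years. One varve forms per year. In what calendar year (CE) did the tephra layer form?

861 CE

Total varves = 194 + 168 + 1294 = 1656.
Between varve 590 and the sediment surface there are 1656 − 590 = 1066 varves.
Removing the 6 false varves leaves 1066 − 6 = 1060 true varves beyond the tephra layer.
Counting back 1060 years from 1921 CE places the tephra layer in 1921 − 1060 = 861 CE.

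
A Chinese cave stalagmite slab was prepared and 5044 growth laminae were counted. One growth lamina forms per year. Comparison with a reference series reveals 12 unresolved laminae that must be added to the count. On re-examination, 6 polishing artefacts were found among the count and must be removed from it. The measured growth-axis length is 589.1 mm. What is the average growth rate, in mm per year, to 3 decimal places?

After corrections the count is 5044 − 6 + 12 = 5050 growth laminae.
Extension rate ≈ 589.1 / 5050 = 0.117 mm per year.

0.117 mm per year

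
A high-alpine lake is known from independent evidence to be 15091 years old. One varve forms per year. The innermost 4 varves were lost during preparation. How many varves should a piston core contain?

One varve per year gives 15091 varves over 15091 years.
Less the 4 uncaptured varves: 15091 − 4 = 15087.

15087 varves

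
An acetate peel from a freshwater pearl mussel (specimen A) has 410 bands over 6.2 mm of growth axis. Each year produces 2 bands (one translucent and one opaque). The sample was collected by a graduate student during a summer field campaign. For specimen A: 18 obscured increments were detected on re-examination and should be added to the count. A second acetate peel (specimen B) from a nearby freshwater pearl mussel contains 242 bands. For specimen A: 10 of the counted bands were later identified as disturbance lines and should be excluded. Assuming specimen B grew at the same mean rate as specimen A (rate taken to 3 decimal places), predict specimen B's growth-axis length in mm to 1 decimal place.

Specimen A: true band count = 410 − 10 + 18 = 418.
Specimen A: with 2 bands per year, 418 / 2 = 209 years.
A: Mean rate = 6.2 mm / 209 years ≈ 0.030 mm/year.
Specimen B: dividing by 2 bands per year: 242 / 2 = 121 years. B's length ≈ 0.030 × 121 = 3.6 mm.

3.6 mm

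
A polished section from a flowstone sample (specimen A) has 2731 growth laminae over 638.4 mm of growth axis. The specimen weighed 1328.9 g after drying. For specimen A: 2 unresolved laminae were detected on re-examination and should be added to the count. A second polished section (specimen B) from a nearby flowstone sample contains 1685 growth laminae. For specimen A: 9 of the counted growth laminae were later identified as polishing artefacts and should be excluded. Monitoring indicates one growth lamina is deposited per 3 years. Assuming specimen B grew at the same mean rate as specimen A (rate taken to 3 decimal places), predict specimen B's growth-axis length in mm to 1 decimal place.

Specimen A: adjusted count: 2731 − 9 + 2 = 2724 growth laminae.
Specimen A: at 3 years per growth lamina, 2724 × 3 = 8172 years.
A: Mean rate = 638.4 mm / 8172 years ≈ 0.078 mm/year.
Specimen B: multiplying by 3 years per growth lamina: 1685 × 3 = 5055 years. B's length ≈ 0.078 × 5055 = 394.3 mm.

394.3 mm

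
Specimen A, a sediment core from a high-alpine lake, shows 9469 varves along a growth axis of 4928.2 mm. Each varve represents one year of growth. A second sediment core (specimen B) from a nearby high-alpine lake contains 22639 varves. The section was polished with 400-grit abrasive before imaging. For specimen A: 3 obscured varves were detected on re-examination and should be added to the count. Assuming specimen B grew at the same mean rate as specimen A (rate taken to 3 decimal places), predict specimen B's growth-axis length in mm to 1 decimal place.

Specimen A: after corrections the count is 9469 + 3 = 9472 varves.
A: Mean rate = 4928.2 mm / 9472 years ≈ 0.520 mm/yr.
For B, 0.520 mm/year × 22639 years = 11772.3 mm.

11772.3 mm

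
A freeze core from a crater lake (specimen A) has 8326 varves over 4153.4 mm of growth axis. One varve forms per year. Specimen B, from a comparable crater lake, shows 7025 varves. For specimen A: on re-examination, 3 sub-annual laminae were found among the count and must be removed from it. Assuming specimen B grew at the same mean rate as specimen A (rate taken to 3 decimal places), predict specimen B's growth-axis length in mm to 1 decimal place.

Specimen A: correcting the raw count gives 8326 − 3 = 8323 true varves.
A: 4153.4 mm over 8323 years gives 4153.4 / 8323 ≈ 0.499 mm/year.
Length of B = 0.499 × 7025 = 3505.5 mm.

3505.5 mm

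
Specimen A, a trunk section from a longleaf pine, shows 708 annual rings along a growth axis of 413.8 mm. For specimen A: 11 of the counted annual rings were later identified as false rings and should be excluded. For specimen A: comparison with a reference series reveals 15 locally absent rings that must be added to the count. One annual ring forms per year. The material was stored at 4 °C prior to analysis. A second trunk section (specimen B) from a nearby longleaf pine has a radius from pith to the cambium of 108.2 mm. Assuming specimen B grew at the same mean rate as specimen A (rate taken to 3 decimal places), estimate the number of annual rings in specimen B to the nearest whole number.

186 annual rings

Specimen A: adjusted count: 708 − 11 + 15 = 712 annual rings.
A: Mean rate = 413.8 mm / 712 years ≈ 0.581 mm per year.
For B, 108.2 / 0.581 = 186.23 years ≈ 186 annual rings.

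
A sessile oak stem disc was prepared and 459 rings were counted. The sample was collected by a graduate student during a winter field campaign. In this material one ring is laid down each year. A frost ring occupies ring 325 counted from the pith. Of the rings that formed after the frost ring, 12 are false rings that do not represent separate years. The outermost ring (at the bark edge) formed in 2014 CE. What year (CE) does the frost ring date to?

1892 CE

The frost ring sits at ring 325 from the pith, so 459 − 325 = 134 rings formed after it.
134 − 12 false = 122 true rings after the frost ring.
Counting back 122 years from 2014 CE places the frost ring in 2014 − 122 = 1892 CE.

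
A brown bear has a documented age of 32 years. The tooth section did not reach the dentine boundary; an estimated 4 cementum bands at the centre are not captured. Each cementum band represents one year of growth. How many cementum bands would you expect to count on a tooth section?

28 cementum bands

Expected cementum bands over 32 years: 32.
Less the 4 uncaptured cementum bands: 32 − 4 = 28.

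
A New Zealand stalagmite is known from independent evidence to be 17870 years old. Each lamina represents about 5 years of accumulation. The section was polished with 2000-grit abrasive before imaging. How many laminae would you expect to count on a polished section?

Expected laminae: 17870 / 5 = 3574.
So 3574 laminae should be present.

3574 laminae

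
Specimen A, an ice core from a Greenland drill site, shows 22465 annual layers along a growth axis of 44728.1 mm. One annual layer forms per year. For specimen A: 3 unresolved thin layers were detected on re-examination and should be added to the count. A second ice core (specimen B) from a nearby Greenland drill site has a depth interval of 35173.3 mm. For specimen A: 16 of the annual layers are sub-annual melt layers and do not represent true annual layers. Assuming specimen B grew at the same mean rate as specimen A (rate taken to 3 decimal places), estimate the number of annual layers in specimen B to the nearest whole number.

Specimen A: correcting the raw count gives 22465 − 16 + 3 = 22452 true annual layers.
A: Extension rate ≈ 44728.1 / 22452 = 1.992 mm/yr.
Specimen B: 35173.3 mm / 1.992 mm per year = 17657.28 years ≈ 17657 annual layers.

17657 annual layers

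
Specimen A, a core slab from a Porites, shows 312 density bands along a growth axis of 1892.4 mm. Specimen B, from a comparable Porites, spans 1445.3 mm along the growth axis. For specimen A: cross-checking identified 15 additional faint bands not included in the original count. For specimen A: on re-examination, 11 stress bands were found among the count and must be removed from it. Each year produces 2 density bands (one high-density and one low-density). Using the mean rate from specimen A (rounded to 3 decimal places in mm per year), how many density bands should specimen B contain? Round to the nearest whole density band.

241 density bands

Specimen A: true density band count = 312 − 11 + 15 = 316.
Specimen A: 316 density bands at 2 per year is 316 / 2 = 158 years.
A: 1892.4 mm over 158 years gives 1892.4 / 158 ≈ 11.977 mm/yr.
For B, 1445.3 / 11.977 = 120.67 years; at 2 density bands per year that is 120.67 × 2 ≈ 241 density bands.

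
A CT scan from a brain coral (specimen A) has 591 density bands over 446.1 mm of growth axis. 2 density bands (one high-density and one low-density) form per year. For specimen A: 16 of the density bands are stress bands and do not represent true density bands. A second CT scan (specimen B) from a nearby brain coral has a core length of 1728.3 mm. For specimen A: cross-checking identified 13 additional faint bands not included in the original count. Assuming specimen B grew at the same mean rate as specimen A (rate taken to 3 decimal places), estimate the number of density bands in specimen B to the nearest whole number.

Specimen A: true density band count = 591 − 16 + 13 = 588.
Specimen A: with 2 density bands per year, 588 / 2 = 294 years.
A: Extension rate ≈ 446.1 / 294 = 1.517 mm/year.
B spans 1728.3 / 1.517 = 1139.29 years; at 2 density bands per year that is 1139.29 × 2 ≈ 2279 density bands.

2279 density bands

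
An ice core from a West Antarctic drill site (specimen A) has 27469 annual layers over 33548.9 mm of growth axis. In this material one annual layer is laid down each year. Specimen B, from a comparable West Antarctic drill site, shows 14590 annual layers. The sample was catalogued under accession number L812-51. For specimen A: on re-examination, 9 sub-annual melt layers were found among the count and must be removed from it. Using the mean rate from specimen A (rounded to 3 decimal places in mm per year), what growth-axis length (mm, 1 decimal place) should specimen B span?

17829.0 mm

Specimen A: correcting the raw count gives 27469 − 9 = 27460 true annual layers.
A: Mean rate = 33548.9 mm / 27460 years ≈ 1.222 mm/year.
Length of B = 1.222 × 14590 = 17829.0 mm.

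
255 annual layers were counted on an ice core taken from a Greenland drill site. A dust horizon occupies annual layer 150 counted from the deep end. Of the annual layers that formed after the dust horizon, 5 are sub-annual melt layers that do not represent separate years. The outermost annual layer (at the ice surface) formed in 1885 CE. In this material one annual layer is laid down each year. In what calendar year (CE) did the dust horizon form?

1785 CE

Between annual layer 150 and the ice surface there are 255 − 150 = 105 annual layers.
Removing the 5 false annual layers leaves 105 − 5 = 100 true annual layers beyond the dust horizon.
Counting back 100 years from 1885 CE places the dust horizon in 1885 − 100 = 1785 CE.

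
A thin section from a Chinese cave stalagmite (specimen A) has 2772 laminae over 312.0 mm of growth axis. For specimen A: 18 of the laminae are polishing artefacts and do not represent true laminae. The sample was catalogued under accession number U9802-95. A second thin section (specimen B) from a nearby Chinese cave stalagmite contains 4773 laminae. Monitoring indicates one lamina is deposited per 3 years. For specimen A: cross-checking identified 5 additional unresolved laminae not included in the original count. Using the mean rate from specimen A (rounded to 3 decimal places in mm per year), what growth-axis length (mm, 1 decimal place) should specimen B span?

Specimen A: correcting the raw count gives 2772 − 18 + 5 = 2759 true laminae.
Specimen A: at 3 years per lamina, 2759 × 3 = 8277 years.
A: Extension rate ≈ 312.0 / 8277 = 0.038 mm per year.
Specimen B: multiplying by 3 years per lamina: 4773 × 3 = 14319 years. B's length ≈ 0.038 × 14319 = 544.1 mm.

544.1 mm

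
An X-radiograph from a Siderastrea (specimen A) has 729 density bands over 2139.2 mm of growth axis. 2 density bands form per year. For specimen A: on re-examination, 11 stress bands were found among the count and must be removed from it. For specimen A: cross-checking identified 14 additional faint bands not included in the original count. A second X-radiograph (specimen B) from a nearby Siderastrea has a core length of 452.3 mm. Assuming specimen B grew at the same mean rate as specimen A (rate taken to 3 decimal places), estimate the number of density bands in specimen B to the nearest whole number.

Specimen A: correcting the raw count gives 729 − 11 + 14 = 732 true density bands.
Specimen A: 732 density bands at 2 per year is 732 / 2 = 366 years.
A: 2139.2 mm over 366 years gives 2139.2 / 366 ≈ 5.845 mm/yr.
For B, 452.3 / 5.845 = 77.38 years; at 2 density bands per year that is 77.38 × 2 ≈ 155 density bands.

155 density bands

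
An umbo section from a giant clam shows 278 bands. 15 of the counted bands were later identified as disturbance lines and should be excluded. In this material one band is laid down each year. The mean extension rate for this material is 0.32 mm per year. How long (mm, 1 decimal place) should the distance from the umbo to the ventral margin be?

Correcting the raw count gives 278 − 15 = 263 true bands.
263 years at 0.32 mm/year gives 0.32 × 263 = 84.2 mm.

84.2 mm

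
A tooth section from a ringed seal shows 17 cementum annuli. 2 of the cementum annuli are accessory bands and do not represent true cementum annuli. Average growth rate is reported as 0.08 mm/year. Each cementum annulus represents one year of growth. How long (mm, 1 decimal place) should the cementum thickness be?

Correcting the raw count gives 17 − 2 = 15 true cementum annuli.
15 years at 0.08 mm/year gives 0.08 × 15 = 1.2 mm.

1.2 mm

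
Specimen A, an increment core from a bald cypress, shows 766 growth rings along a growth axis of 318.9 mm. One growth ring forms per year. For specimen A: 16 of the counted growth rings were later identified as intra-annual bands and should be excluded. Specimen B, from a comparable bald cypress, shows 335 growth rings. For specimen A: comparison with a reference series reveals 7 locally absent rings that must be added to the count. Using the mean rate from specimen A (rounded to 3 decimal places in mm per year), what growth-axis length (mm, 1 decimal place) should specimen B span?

Specimen A: adjusted count: 766 − 16 + 7 = 757 growth rings.
A: Mean rate = 318.9 mm / 757 years ≈ 0.421 mm/year.
B's length ≈ 0.421 × 335 = 141.0 mm.

141.0 mm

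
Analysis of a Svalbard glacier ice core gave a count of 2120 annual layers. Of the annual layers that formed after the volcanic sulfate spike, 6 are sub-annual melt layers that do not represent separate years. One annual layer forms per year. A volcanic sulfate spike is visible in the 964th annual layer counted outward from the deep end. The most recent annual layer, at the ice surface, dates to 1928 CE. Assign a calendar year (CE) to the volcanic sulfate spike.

778 CE

2120 − 964 = 1156 annual layers lie beyond the volcanic sulfate spike toward the ice surface.
Removing the 6 false annual layers leaves 1156 − 6 = 1150 true annual layers beyond the volcanic sulfate spike.
Counting back 1150 years from 1928 CE places the volcanic sulfate spike in 1928 − 1150 = 778 CE.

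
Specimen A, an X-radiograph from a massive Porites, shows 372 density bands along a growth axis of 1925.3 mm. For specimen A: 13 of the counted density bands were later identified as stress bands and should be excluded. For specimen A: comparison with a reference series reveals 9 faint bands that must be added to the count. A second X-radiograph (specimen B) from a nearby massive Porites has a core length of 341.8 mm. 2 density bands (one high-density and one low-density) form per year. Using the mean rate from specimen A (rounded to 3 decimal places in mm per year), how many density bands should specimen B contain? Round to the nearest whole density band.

Specimen A: true density band count = 372 − 13 + 9 = 368.
Specimen A: with 2 density bands per year, 368 / 2 = 184 years.
A: 1925.3 mm over 184 years gives 1925.3 / 184 ≈ 10.464 mm/yr.
Specimen B: 341.8 mm / 10.464 mm per year = 32.66 years; at 2 density bands per year that is 32.66 × 2 ≈ 65 density bands.

65 density bands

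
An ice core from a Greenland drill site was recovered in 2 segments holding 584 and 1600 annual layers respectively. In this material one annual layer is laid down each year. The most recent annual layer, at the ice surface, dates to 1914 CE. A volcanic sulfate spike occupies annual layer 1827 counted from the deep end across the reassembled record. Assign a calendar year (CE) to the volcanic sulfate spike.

1557 CE

Total annual layers = 584 + 1600 = 2184.
Between annual layer 1827 and the ice surface there are 2184 − 1827 = 357 annual layers.
Counting back 357 years from 1914 CE places the volcanic sulfate spike in 1914 − 357 = 1557 CE.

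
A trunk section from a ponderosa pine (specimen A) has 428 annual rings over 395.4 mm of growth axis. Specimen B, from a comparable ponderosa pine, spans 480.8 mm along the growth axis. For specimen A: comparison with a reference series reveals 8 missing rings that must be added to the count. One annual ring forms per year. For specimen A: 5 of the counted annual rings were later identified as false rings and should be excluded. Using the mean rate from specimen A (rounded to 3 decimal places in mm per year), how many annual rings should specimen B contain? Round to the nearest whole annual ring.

Specimen A: correcting the raw count gives 428 − 5 + 8 = 431 true annual rings.
A: Mean rate = 395.4 mm / 431 years ≈ 0.917 mm per year.
For B, 480.8 / 0.917 = 524.32 years ≈ 524 annual rings.

524 annual rings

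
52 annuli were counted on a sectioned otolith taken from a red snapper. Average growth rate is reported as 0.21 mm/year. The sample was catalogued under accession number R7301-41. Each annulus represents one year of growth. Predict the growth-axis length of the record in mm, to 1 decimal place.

52 years of growth are recorded.
Predicted length = 0.21 mm/year × 52 years = 10.9 mm.

10.9 mm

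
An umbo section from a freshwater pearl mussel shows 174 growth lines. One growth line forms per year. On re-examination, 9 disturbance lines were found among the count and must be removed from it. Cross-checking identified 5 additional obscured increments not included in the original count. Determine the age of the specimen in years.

Adjusted count: 174 − 9 + 5 = 170 growth lines.
With a one-to-one growth line periodicity this is 170 years.

170 yr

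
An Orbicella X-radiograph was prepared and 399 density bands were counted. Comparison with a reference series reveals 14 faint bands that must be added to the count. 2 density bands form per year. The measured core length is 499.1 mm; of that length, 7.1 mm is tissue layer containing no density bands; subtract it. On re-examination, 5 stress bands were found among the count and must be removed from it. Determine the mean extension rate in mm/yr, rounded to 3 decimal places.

2.412 mm/yr

After corrections the count is 399 − 5 + 14 = 408 density bands.
408 density bands at 2 per year is 408 / 2 = 204 years.
The growth record spans 499.1 − 7.1 = 492.0 mm.
492.0 mm over 204 years gives 492.0 / 204 ≈ 2.412 mm/yr.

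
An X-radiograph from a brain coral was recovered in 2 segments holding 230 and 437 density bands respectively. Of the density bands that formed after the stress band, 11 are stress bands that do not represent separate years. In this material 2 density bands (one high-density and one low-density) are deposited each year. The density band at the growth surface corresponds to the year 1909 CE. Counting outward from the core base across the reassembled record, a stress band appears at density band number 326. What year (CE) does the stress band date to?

1744 CE

Total density bands = 230 + 437 = 667.
The stress band sits at density band 326 from the core base, so 667 − 326 = 341 density bands formed after it.
Removing the 11 false density bands leaves 341 − 11 = 330 true density bands beyond the stress band.
330 density bands at 2 per year is 330 / 2 = 165 years.
The density band at the growth surface is 1909 CE, so the stress band dates to 1909 − 165 = 1744 CE.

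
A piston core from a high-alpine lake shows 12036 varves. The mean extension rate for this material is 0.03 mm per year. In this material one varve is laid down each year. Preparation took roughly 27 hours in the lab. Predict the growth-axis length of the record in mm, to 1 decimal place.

12036 years of growth are recorded.
12036 years at 0.03 mm/year gives 0.03 × 12036 = 361.1 mm.

361.1 mm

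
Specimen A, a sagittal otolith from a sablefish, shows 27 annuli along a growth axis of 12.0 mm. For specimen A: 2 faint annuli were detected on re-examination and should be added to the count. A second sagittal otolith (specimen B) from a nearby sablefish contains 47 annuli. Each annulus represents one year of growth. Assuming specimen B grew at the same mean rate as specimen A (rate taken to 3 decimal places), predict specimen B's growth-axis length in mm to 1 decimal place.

19.5 mm

Specimen A: true annulus count = 27 + 2 = 29.
A: 12.0 mm over 29 years gives 12.0 / 29 ≈ 0.414 mm/yr.
For B, 0.414 mm/year × 47 years = 19.5 mm.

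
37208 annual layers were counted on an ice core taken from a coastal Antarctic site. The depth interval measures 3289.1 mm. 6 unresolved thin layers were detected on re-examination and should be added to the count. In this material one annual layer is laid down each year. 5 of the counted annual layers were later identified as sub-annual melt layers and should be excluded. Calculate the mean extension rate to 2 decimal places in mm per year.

True annual layer count = 37208 − 5 + 6 = 37209.
Mean rate = 3289.1 mm / 37209 years ≈ 0.09 mm per year.

0.09 mm per year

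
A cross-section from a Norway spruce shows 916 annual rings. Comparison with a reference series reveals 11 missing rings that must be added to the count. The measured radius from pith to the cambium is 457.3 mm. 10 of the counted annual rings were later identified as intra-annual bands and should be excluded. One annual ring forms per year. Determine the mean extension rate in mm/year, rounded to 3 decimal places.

True annual ring count = 916 − 10 + 11 = 917.
Extension rate ≈ 457.3 / 917 = 0.499 mm/year.

0.499 mm/year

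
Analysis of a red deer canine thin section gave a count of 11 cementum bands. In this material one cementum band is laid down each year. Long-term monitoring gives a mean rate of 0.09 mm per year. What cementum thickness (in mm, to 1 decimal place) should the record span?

The record spans 11 years at 0.09 mm per year.
Length ≈ 0.09 × 11 = 1.0 mm.

1.0 mm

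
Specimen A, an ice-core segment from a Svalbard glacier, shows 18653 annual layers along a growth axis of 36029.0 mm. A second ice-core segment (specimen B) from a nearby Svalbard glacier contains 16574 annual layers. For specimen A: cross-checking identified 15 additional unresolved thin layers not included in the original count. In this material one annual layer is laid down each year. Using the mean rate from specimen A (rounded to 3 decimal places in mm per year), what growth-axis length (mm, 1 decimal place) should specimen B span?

Specimen A: adjusted count: 18653 + 15 = 18668 annual layers.
A: 36029.0 mm over 18668 years gives 36029.0 / 18668 ≈ 1.930 mm/year.
For B, 1.930 mm/year × 16574 years = 31987.8 mm.

31987.8 mm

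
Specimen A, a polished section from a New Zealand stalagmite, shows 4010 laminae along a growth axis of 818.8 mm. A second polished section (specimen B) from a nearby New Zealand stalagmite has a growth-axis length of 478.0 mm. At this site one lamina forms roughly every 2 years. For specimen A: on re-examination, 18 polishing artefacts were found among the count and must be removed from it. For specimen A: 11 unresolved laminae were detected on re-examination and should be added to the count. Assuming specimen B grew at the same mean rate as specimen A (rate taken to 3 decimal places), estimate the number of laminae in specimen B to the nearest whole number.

Specimen A: correcting the raw count gives 4010 − 18 + 11 = 4003 true laminae.
Specimen A: multiplying by 2 years per lamina: 4003 × 2 = 8006 years.
A: Extension rate ≈ 818.8 / 8006 = 0.102 mm per year.
For B, 478.0 / 0.102 = 4686.27 years; at 2 years per lamina that is 4686.27 / 2 ≈ 2343 laminae.

2343 laminae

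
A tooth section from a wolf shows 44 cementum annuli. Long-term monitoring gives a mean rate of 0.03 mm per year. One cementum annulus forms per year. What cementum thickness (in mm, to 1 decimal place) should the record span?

The record spans 44 years at 0.03 mm per year.
Length ≈ 0.03 × 44 = 1.3 mm.

1.3 mm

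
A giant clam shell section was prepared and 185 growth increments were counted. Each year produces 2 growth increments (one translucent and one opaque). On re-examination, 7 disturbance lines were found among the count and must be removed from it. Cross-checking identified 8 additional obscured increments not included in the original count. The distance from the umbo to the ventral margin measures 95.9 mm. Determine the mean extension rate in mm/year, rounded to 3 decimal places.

True growth increment count = 185 − 7 + 8 = 186.
With 2 growth increments per year, 186 / 2 = 93 years.
Mean rate = 95.9 mm / 93 years ≈ 1.031 mm/year.

1.031 mm/year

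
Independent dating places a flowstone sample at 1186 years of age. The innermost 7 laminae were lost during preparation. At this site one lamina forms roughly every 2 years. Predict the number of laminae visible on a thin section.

Expected laminae: 1186 / 2 = 593.
Subtracting the 7 laminae not captured gives 593 − 7 = 586 laminae in the record.

586 laminae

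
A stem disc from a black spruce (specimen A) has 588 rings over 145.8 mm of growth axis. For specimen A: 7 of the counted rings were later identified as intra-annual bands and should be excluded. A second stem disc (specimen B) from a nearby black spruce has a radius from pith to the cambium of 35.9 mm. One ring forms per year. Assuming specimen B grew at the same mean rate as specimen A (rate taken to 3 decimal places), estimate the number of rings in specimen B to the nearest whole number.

143 rings

Specimen A: correcting the raw count gives 588 − 7 = 581 true rings.
A: 145.8 mm over 581 years gives 145.8 / 581 ≈ 0.251 mm per year.
For B, 35.9 / 0.251 = 143.03 years ≈ 143 rings.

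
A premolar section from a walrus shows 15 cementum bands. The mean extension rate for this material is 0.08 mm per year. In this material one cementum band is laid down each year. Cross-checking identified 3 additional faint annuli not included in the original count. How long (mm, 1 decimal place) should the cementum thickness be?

Adjusted count: 15 + 3 = 18 cementum bands.
Length ≈ 0.08 × 18 = 1.4 mm.

1.4 mm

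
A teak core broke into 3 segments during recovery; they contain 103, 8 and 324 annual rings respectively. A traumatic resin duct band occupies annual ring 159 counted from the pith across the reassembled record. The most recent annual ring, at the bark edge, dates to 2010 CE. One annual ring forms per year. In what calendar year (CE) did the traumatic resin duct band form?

Total annual rings = 103 + 8 + 324 = 435.
Between annual ring 159 and the bark edge there are 435 − 159 = 276 annual rings.
The annual ring at the bark edge is 2010 CE, so the traumatic resin duct band dates to 2010 − 276 = 1734 CE.

1734 CE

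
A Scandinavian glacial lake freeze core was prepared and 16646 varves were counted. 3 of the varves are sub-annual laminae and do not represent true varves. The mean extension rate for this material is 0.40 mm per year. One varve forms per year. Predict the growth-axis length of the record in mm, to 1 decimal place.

6657.2 mm

Adjusted count: 16646 − 3 = 16643 varves.
Length ≈ 0.40 × 16643 = 6657.2 mm.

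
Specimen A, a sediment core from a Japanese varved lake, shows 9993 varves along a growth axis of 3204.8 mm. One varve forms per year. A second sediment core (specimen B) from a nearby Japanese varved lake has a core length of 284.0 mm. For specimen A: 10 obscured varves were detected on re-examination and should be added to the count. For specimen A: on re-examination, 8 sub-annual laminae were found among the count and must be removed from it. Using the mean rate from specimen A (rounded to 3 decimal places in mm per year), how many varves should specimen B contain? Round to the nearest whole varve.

885 varves

Specimen A: after corrections the count is 9993 − 8 + 10 = 9995 varves.
A: Mean rate = 3204.8 mm / 9995 years ≈ 0.321 mm/year.
Specimen B: 284.0 mm / 0.321 mm per year = 884.74 years ≈ 885 varves.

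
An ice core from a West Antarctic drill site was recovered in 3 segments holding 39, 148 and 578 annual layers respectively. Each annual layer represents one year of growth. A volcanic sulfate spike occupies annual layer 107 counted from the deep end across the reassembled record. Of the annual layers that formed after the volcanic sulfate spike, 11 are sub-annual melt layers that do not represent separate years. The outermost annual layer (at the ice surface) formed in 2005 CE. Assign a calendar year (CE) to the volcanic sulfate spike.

1358 CE

Total annual layers = 39 + 148 + 578 = 765.
The volcanic sulfate spike sits at annual layer 107 from the deep end, so 765 − 107 = 658 annual layers formed after it.
Excluding 11 false annual layers: 658 − 11 = 647.
The annual layer at the ice surface is 2005 CE, so the volcanic sulfate spike dates to 2005 − 647 = 1358 CE.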